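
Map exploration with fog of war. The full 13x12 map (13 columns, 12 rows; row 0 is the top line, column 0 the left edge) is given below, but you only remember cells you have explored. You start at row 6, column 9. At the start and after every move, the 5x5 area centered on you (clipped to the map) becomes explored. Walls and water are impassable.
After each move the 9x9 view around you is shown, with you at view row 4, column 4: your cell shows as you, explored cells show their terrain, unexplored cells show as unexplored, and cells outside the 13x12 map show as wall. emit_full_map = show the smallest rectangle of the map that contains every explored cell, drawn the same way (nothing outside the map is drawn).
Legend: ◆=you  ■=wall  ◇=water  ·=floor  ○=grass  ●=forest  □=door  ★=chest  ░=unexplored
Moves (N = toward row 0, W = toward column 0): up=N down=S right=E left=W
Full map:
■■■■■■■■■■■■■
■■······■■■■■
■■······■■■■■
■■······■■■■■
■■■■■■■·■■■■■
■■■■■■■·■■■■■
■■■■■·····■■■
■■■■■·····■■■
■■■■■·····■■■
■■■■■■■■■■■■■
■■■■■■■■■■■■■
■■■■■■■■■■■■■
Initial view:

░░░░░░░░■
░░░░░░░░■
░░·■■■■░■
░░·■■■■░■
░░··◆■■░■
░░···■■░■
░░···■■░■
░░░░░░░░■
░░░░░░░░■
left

░░░░░░░░░
░░░░░░░░░
░░■·■■■■░
░░■·■■■■░
░░··◆·■■░
░░····■■░
░░····■■░
░░░░░░░░░
░░░░░░░░░

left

░░░░░░░░░
░░░░░░░░░
░░■■·■■■■
░░■■·■■■■
░░··◆··■■
░░·····■■
░░·····■■
░░░░░░░░░
░░░░░░░░░

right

░░░░░░░░░
░░░░░░░░░
░■■·■■■■░
░■■·■■■■░
░···◆·■■░
░·····■■░
░·····■■░
░░░░░░░░░
░░░░░░░░░

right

░░░░░░░░■
░░░░░░░░■
■■·■■■■░■
■■·■■■■░■
····◆■■░■
·····■■░■
·····■■░■
░░░░░░░░■
░░░░░░░░■

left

░░░░░░░░░
░░░░░░░░░
░■■·■■■■░
░■■·■■■■░
░···◆·■■░
░·····■■░
░·····■■░
░░░░░░░░░
░░░░░░░░░

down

░░░░░░░░░
░■■·■■■■░
░■■·■■■■░
░·····■■░
░···◆·■■░
░·····■■░
░░■■■■■░░
░░░░░░░░░
░░░░░░░░░

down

░■■·■■■■░
░■■·■■■■░
░·····■■░
░·····■■░
░···◆·■■░
░░■■■■■░░
░░■■■■■░░
░░░░░░░░░
■■■■■■■■■

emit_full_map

■■·■■■■
■■·■■■■
·····■■
·····■■
···◆·■■
░■■■■■░
░■■■■■░

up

░░░░░░░░░
░■■·■■■■░
░■■·■■■■░
░·····■■░
░···◆·■■░
░·····■■░
░░■■■■■░░
░░■■■■■░░
░░░░░░░░░

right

░░░░░░░░■
■■·■■■■░■
■■·■■■■░■
·····■■░■
····◆■■░■
·····■■░■
░■■■■■■░■
░■■■■■░░■
░░░░░░░░■

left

░░░░░░░░░
░■■·■■■■░
░■■·■■■■░
░·····■■░
░···◆·■■░
░·····■■░
░░■■■■■■░
░░■■■■■░░
░░░░░░░░░

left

░░░░░░░░░
░░■■·■■■■
░░■■·■■■■
░░·····■■
░░··◆··■■
░░·····■■
░░■■■■■■■
░░░■■■■■░
░░░░░░░░░

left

░░░░░░░░░
░░░■■·■■■
░░■■■·■■■
░░■·····■
░░■·◆···■
░░■·····■
░░■■■■■■■
░░░░■■■■■
░░░░░░░░░

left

░░░░░░░░░
░░░░■■·■■
░░■■■■·■■
░░■■·····
░░■■◆····
░░■■·····
░░■■■■■■■
░░░░░■■■■
░░░░░░░░░

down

░░░░■■·■■
░░■■■■·■■
░░■■·····
░░■■·····
░░■■◆····
░░■■■■■■■
░░■■■■■■■
░░░░░░░░░
■■■■■■■■■

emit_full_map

░░■■·■■■■
■■■■·■■■■
■■·····■■
■■·····■■
■■◆····■■
■■■■■■■■■
■■■■■■■■░

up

░░░░░░░░░
░░░░■■·■■
░░■■■■·■■
░░■■·····
░░■■◆····
░░■■·····
░░■■■■■■■
░░■■■■■■■
░░░░░░░░░

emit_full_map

░░■■·■■■■
■■■■·■■■■
■■·····■■
■■◆····■■
■■·····■■
■■■■■■■■■
■■■■■■■■░


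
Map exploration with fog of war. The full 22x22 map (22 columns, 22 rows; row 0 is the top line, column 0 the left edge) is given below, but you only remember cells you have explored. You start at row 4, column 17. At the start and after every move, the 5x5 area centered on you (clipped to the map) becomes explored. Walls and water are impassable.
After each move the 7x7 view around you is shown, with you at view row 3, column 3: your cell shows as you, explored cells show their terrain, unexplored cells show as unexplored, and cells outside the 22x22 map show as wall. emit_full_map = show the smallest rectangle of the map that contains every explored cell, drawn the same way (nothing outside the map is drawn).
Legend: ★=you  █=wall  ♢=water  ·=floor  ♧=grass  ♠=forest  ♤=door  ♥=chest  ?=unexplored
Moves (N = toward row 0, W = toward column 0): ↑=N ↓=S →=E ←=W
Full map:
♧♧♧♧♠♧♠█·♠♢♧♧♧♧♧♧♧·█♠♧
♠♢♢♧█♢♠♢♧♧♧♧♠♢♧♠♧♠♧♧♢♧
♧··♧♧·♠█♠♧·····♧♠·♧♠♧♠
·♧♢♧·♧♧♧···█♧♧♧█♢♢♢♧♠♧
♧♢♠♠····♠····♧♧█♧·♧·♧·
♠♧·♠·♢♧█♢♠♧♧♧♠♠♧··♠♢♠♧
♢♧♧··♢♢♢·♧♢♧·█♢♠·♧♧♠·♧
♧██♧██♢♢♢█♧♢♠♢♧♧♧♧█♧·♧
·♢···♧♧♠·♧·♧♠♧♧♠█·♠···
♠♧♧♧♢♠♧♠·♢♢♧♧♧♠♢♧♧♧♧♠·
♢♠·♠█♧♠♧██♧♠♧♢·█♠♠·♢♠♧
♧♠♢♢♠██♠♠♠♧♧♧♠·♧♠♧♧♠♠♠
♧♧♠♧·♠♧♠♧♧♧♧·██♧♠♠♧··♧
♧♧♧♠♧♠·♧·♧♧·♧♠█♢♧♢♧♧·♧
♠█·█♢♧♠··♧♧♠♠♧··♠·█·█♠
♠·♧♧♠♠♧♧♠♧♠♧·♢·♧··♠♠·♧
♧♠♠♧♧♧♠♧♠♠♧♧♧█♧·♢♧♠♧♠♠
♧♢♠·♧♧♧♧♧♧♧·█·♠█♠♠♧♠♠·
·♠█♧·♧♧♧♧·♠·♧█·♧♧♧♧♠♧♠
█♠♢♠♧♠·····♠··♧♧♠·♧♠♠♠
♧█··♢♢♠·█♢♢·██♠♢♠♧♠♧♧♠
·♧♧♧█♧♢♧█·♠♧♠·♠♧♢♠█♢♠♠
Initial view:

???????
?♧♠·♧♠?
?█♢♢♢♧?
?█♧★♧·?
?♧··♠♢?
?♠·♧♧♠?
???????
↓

?♧♠·♧♠?
?█♢♢♢♧?
?█♧·♧·?
?♧·★♠♢?
?♠·♧♧♠?
?♧♧♧█♧?
???????

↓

?█♢♢♢♧?
?█♧·♧·?
?♧··♠♢?
?♠·★♧♠?
?♧♧♧█♧?
?♠█·♠·?
???????

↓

?█♧·♧·?
?♧··♠♢?
?♠·♧♧♠?
?♧♧★█♧?
?♠█·♠·?
?♢♧♧♧♧?
???????

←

??█♧·♧·
?♠♧··♠♢
?♢♠·♧♧♠
?♧♧★♧█♧
?♧♠█·♠·
?♠♢♧♧♧♧
???????

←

???█♧·♧
?♠♠♧··♠
?█♢♠·♧♧
?♢♧★♧♧█
?♧♧♠█·♠
?♧♠♢♧♧♧
???????

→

??█♧·♧·
♠♠♧··♠♢
█♢♠·♧♧♠
♢♧♧★♧█♧
♧♧♠█·♠·
♧♠♢♧♧♧♧
???????

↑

??█♢♢♢♧
?♧█♧·♧·
♠♠♧··♠♢
█♢♠★♧♧♠
♢♧♧♧♧█♧
♧♧♠█·♠·
♧♠♢♧♧♧♧

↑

??♧♠·♧♠
?♧█♢♢♢♧
?♧█♧·♧·
♠♠♧★·♠♢
█♢♠·♧♧♠
♢♧♧♧♧█♧
♧♧♠█·♠·

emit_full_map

??♧♠·♧♠
?♧█♢♢♢♧
?♧█♧·♧·
♠♠♧★·♠♢
█♢♠·♧♧♠
♢♧♧♧♧█♧
♧♧♠█·♠·
♧♠♢♧♧♧♧

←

???♧♠·♧
?♧♧█♢♢♢
?♧♧█♧·♧
?♠♠★··♠
?█♢♠·♧♧
?♢♧♧♧♧█
?♧♧♠█·♠

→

??♧♠·♧♠
♧♧█♢♢♢♧
♧♧█♧·♧·
♠♠♧★·♠♢
█♢♠·♧♧♠
♢♧♧♧♧█♧
♧♧♠█·♠·

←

???♧♠·♧
?♧♧█♢♢♢
?♧♧█♧·♧
?♠♠★··♠
?█♢♠·♧♧
?♢♧♧♧♧█
?♧♧♠█·♠

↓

?♧♧█♢♢♢
?♧♧█♧·♧
?♠♠♧··♠
?█♢★·♧♧
?♢♧♧♧♧█
?♧♧♠█·♠
?♧♠♢♧♧♧

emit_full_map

??♧♠·♧♠
♧♧█♢♢♢♧
♧♧█♧·♧·
♠♠♧··♠♢
█♢★·♧♧♠
♢♧♧♧♧█♧
♧♧♠█·♠·
♧♠♢♧♧♧♧

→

♧♧█♢♢♢♧
♧♧█♧·♧·
♠♠♧··♠♢
█♢♠★♧♧♠
♢♧♧♧♧█♧
♧♧♠█·♠·
♧♠♢♧♧♧♧

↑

??♧♠·♧♠
♧♧█♢♢♢♧
♧♧█♧·♧·
♠♠♧★·♠♢
█♢♠·♧♧♠
♢♧♧♧♧█♧
♧♧♠█·♠·


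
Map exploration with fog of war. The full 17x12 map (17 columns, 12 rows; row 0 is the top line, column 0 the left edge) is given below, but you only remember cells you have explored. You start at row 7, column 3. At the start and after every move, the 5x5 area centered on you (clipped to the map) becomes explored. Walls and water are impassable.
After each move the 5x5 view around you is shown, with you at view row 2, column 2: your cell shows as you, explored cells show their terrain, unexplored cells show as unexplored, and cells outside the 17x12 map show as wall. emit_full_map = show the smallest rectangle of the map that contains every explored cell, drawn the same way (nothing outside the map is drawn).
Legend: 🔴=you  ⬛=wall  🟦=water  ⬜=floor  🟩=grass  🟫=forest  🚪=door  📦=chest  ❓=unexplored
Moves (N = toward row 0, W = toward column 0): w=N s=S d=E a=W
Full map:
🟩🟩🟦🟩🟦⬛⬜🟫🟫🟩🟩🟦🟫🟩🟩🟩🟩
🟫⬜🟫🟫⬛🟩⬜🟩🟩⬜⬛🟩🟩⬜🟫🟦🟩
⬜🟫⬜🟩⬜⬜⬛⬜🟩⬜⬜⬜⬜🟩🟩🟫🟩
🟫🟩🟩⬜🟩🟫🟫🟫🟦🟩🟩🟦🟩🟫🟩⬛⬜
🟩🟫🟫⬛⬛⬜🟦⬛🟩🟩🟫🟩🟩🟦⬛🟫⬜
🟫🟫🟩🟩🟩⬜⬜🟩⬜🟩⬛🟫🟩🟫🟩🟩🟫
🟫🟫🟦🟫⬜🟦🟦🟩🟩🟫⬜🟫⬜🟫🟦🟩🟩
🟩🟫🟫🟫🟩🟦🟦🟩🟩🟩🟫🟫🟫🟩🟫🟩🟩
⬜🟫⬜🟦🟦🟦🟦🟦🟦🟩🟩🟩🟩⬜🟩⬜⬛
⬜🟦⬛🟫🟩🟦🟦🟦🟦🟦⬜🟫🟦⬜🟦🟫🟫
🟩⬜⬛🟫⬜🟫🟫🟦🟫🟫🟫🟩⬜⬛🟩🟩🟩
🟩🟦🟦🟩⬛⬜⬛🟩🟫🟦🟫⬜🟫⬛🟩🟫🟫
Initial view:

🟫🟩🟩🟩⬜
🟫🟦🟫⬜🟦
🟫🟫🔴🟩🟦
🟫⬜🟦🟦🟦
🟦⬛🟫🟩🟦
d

🟩🟩🟩⬜⬜
🟦🟫⬜🟦🟦
🟫🟫🔴🟦🟦
⬜🟦🟦🟦🟦
⬛🟫🟩🟦🟦

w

🟫⬛⬛⬜🟦
🟩🟩🟩⬜⬜
🟦🟫🔴🟦🟦
🟫🟫🟩🟦🟦
⬜🟦🟦🟦🟦

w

🟩⬜🟩🟫🟫
🟫⬛⬛⬜🟦
🟩🟩🔴⬜⬜
🟦🟫⬜🟦🟦
🟫🟫🟩🟦🟦

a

🟩🟩⬜🟩🟫
🟫🟫⬛⬛⬜
🟫🟩🔴🟩⬜
🟫🟦🟫⬜🟦
🟫🟫🟫🟩🟦

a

🟫🟩🟩⬜🟩
🟩🟫🟫⬛⬛
🟫🟫🔴🟩🟩
🟫🟫🟦🟫⬜
🟩🟫🟫🟫🟩

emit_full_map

🟫🟩🟩⬜🟩🟫🟫
🟩🟫🟫⬛⬛⬜🟦
🟫🟫🔴🟩🟩⬜⬜
🟫🟫🟦🟫⬜🟦🟦
🟩🟫🟫🟫🟩🟦🟦
❓🟫⬜🟦🟦🟦🟦
❓🟦⬛🟫🟩🟦🟦

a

⬛🟫🟩🟩⬜
⬛🟩🟫🟫⬛
⬛🟫🔴🟩🟩
⬛🟫🟫🟦🟫
⬛🟩🟫🟫🟫

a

⬛⬛🟫🟩🟩
⬛⬛🟩🟫🟫
⬛⬛🔴🟫🟩
⬛⬛🟫🟫🟦
⬛⬛🟩🟫🟫

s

⬛⬛🟩🟫🟫
⬛⬛🟫🟫🟩
⬛⬛🔴🟫🟦
⬛⬛🟩🟫🟫
⬛⬛⬜🟫⬜

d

⬛🟩🟫🟫⬛
⬛🟫🟫🟩🟩
⬛🟫🔴🟦🟫
⬛🟩🟫🟫🟫
⬛⬜🟫⬜🟦

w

⬛🟫🟩🟩⬜
⬛🟩🟫🟫⬛
⬛🟫🔴🟩🟩
⬛🟫🟫🟦🟫
⬛🟩🟫🟫🟫

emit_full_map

🟫🟩🟩⬜🟩🟫🟫
🟩🟫🟫⬛⬛⬜🟦
🟫🔴🟩🟩🟩⬜⬜
🟫🟫🟦🟫⬜🟦🟦
🟩🟫🟫🟫🟩🟦🟦
⬜🟫⬜🟦🟦🟦🟦
❓🟦⬛🟫🟩🟦🟦

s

⬛🟩🟫🟫⬛
⬛🟫🟫🟩🟩
⬛🟫🔴🟦🟫
⬛🟩🟫🟫🟫
⬛⬜🟫⬜🟦

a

⬛⬛🟩🟫🟫
⬛⬛🟫🟫🟩
⬛⬛🔴🟫🟦
⬛⬛🟩🟫🟫
⬛⬛⬜🟫⬜

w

⬛⬛🟫🟩🟩
⬛⬛🟩🟫🟫
⬛⬛🔴🟫🟩
⬛⬛🟫🟫🟦
⬛⬛🟩🟫🟫

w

⬛⬛⬜🟫⬜
⬛⬛🟫🟩🟩
⬛⬛🔴🟫🟫
⬛⬛🟫🟫🟩
⬛⬛🟫🟫🟦

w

⬛⬛🟫⬜🟫
⬛⬛⬜🟫⬜
⬛⬛🔴🟩🟩
⬛⬛🟩🟫🟫
⬛⬛🟫🟫🟩

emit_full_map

🟫⬜🟫❓❓❓❓
⬜🟫⬜❓❓❓❓
🔴🟩🟩⬜🟩🟫🟫
🟩🟫🟫⬛⬛⬜🟦
🟫🟫🟩🟩🟩⬜⬜
🟫🟫🟦🟫⬜🟦🟦
🟩🟫🟫🟫🟩🟦🟦
⬜🟫⬜🟦🟦🟦🟦
❓🟦⬛🟫🟩🟦🟦


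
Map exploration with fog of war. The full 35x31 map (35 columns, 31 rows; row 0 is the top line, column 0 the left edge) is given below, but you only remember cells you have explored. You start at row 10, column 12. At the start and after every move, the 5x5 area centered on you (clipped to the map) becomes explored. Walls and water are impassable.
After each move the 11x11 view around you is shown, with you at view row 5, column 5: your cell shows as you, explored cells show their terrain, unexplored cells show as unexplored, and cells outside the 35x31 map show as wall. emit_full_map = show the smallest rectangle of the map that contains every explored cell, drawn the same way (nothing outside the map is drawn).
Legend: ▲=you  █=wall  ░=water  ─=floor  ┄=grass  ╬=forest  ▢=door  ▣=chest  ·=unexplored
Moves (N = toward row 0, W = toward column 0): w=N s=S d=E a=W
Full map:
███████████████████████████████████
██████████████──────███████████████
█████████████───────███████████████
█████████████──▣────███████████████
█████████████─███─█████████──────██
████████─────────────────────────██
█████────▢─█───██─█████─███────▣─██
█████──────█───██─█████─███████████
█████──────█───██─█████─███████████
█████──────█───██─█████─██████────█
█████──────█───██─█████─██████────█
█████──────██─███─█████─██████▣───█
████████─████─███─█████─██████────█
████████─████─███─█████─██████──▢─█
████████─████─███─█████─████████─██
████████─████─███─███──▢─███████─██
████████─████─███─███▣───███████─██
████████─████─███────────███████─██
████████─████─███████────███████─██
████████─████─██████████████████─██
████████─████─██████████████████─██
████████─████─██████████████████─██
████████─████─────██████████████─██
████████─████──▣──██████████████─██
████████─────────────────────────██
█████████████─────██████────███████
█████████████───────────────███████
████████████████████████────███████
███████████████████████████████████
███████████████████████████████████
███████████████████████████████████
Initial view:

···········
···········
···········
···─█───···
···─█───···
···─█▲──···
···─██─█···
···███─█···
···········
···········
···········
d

···········
···········
···········
··─█───█···
··─█───█···
··─█─▲─█···
··─██─██···
··███─██···
···········
···········
···········

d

···········
···········
···········
·─█───██···
·─█───██···
·─█──▲██···
·─██─███···
·███─███···
···········
···········
···········

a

···········
···········
···········
··─█───██··
··─█───██··
··─█─▲─██··
··─██─███··
··███─███··
···········
···········
···········

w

···········
···········
···········
···█───█···
··─█───██··
··─█─▲─██··
··─█───██··
··─██─███··
··███─███··
···········
···········

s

···········
···········
···█───█···
··─█───██··
··─█───██··
··─█─▲─██··
··─██─███··
··███─███··
···········
···········
···········

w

···········
···········
···········
···█───█···
··─█───██··
··─█─▲─██··
··─█───██··
··─██─███··
··███─███··
···········
···········

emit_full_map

·█───█·
─█───██
─█─▲─██
─█───██
─██─███
███─███

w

···········
···········
···········
···█───█···
···█───█···
··─█─▲─██··
··─█───██··
··─█───██··
··─██─███··
··███─███··
···········

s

···········
···········
···█───█···
···█───█···
··─█───██··
··─█─▲─██··
··─█───██··
··─██─███··
··███─███··
···········
···········

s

···········
···█───█···
···█───█···
··─█───██··
··─█───██··
··─█─▲─██··
··─██─███··
··███─███··
···········
···········
···········

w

···········
···········
···█───█···
···█───█···
··─█───██··
··─█─▲─██··
··─█───██··
··─██─███··
··███─███··
···········
···········

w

···········
···········
···········
···█───█···
···█───█···
··─█─▲─██··
··─█───██··
··─█───██··
··─██─███··
··███─███··
···········


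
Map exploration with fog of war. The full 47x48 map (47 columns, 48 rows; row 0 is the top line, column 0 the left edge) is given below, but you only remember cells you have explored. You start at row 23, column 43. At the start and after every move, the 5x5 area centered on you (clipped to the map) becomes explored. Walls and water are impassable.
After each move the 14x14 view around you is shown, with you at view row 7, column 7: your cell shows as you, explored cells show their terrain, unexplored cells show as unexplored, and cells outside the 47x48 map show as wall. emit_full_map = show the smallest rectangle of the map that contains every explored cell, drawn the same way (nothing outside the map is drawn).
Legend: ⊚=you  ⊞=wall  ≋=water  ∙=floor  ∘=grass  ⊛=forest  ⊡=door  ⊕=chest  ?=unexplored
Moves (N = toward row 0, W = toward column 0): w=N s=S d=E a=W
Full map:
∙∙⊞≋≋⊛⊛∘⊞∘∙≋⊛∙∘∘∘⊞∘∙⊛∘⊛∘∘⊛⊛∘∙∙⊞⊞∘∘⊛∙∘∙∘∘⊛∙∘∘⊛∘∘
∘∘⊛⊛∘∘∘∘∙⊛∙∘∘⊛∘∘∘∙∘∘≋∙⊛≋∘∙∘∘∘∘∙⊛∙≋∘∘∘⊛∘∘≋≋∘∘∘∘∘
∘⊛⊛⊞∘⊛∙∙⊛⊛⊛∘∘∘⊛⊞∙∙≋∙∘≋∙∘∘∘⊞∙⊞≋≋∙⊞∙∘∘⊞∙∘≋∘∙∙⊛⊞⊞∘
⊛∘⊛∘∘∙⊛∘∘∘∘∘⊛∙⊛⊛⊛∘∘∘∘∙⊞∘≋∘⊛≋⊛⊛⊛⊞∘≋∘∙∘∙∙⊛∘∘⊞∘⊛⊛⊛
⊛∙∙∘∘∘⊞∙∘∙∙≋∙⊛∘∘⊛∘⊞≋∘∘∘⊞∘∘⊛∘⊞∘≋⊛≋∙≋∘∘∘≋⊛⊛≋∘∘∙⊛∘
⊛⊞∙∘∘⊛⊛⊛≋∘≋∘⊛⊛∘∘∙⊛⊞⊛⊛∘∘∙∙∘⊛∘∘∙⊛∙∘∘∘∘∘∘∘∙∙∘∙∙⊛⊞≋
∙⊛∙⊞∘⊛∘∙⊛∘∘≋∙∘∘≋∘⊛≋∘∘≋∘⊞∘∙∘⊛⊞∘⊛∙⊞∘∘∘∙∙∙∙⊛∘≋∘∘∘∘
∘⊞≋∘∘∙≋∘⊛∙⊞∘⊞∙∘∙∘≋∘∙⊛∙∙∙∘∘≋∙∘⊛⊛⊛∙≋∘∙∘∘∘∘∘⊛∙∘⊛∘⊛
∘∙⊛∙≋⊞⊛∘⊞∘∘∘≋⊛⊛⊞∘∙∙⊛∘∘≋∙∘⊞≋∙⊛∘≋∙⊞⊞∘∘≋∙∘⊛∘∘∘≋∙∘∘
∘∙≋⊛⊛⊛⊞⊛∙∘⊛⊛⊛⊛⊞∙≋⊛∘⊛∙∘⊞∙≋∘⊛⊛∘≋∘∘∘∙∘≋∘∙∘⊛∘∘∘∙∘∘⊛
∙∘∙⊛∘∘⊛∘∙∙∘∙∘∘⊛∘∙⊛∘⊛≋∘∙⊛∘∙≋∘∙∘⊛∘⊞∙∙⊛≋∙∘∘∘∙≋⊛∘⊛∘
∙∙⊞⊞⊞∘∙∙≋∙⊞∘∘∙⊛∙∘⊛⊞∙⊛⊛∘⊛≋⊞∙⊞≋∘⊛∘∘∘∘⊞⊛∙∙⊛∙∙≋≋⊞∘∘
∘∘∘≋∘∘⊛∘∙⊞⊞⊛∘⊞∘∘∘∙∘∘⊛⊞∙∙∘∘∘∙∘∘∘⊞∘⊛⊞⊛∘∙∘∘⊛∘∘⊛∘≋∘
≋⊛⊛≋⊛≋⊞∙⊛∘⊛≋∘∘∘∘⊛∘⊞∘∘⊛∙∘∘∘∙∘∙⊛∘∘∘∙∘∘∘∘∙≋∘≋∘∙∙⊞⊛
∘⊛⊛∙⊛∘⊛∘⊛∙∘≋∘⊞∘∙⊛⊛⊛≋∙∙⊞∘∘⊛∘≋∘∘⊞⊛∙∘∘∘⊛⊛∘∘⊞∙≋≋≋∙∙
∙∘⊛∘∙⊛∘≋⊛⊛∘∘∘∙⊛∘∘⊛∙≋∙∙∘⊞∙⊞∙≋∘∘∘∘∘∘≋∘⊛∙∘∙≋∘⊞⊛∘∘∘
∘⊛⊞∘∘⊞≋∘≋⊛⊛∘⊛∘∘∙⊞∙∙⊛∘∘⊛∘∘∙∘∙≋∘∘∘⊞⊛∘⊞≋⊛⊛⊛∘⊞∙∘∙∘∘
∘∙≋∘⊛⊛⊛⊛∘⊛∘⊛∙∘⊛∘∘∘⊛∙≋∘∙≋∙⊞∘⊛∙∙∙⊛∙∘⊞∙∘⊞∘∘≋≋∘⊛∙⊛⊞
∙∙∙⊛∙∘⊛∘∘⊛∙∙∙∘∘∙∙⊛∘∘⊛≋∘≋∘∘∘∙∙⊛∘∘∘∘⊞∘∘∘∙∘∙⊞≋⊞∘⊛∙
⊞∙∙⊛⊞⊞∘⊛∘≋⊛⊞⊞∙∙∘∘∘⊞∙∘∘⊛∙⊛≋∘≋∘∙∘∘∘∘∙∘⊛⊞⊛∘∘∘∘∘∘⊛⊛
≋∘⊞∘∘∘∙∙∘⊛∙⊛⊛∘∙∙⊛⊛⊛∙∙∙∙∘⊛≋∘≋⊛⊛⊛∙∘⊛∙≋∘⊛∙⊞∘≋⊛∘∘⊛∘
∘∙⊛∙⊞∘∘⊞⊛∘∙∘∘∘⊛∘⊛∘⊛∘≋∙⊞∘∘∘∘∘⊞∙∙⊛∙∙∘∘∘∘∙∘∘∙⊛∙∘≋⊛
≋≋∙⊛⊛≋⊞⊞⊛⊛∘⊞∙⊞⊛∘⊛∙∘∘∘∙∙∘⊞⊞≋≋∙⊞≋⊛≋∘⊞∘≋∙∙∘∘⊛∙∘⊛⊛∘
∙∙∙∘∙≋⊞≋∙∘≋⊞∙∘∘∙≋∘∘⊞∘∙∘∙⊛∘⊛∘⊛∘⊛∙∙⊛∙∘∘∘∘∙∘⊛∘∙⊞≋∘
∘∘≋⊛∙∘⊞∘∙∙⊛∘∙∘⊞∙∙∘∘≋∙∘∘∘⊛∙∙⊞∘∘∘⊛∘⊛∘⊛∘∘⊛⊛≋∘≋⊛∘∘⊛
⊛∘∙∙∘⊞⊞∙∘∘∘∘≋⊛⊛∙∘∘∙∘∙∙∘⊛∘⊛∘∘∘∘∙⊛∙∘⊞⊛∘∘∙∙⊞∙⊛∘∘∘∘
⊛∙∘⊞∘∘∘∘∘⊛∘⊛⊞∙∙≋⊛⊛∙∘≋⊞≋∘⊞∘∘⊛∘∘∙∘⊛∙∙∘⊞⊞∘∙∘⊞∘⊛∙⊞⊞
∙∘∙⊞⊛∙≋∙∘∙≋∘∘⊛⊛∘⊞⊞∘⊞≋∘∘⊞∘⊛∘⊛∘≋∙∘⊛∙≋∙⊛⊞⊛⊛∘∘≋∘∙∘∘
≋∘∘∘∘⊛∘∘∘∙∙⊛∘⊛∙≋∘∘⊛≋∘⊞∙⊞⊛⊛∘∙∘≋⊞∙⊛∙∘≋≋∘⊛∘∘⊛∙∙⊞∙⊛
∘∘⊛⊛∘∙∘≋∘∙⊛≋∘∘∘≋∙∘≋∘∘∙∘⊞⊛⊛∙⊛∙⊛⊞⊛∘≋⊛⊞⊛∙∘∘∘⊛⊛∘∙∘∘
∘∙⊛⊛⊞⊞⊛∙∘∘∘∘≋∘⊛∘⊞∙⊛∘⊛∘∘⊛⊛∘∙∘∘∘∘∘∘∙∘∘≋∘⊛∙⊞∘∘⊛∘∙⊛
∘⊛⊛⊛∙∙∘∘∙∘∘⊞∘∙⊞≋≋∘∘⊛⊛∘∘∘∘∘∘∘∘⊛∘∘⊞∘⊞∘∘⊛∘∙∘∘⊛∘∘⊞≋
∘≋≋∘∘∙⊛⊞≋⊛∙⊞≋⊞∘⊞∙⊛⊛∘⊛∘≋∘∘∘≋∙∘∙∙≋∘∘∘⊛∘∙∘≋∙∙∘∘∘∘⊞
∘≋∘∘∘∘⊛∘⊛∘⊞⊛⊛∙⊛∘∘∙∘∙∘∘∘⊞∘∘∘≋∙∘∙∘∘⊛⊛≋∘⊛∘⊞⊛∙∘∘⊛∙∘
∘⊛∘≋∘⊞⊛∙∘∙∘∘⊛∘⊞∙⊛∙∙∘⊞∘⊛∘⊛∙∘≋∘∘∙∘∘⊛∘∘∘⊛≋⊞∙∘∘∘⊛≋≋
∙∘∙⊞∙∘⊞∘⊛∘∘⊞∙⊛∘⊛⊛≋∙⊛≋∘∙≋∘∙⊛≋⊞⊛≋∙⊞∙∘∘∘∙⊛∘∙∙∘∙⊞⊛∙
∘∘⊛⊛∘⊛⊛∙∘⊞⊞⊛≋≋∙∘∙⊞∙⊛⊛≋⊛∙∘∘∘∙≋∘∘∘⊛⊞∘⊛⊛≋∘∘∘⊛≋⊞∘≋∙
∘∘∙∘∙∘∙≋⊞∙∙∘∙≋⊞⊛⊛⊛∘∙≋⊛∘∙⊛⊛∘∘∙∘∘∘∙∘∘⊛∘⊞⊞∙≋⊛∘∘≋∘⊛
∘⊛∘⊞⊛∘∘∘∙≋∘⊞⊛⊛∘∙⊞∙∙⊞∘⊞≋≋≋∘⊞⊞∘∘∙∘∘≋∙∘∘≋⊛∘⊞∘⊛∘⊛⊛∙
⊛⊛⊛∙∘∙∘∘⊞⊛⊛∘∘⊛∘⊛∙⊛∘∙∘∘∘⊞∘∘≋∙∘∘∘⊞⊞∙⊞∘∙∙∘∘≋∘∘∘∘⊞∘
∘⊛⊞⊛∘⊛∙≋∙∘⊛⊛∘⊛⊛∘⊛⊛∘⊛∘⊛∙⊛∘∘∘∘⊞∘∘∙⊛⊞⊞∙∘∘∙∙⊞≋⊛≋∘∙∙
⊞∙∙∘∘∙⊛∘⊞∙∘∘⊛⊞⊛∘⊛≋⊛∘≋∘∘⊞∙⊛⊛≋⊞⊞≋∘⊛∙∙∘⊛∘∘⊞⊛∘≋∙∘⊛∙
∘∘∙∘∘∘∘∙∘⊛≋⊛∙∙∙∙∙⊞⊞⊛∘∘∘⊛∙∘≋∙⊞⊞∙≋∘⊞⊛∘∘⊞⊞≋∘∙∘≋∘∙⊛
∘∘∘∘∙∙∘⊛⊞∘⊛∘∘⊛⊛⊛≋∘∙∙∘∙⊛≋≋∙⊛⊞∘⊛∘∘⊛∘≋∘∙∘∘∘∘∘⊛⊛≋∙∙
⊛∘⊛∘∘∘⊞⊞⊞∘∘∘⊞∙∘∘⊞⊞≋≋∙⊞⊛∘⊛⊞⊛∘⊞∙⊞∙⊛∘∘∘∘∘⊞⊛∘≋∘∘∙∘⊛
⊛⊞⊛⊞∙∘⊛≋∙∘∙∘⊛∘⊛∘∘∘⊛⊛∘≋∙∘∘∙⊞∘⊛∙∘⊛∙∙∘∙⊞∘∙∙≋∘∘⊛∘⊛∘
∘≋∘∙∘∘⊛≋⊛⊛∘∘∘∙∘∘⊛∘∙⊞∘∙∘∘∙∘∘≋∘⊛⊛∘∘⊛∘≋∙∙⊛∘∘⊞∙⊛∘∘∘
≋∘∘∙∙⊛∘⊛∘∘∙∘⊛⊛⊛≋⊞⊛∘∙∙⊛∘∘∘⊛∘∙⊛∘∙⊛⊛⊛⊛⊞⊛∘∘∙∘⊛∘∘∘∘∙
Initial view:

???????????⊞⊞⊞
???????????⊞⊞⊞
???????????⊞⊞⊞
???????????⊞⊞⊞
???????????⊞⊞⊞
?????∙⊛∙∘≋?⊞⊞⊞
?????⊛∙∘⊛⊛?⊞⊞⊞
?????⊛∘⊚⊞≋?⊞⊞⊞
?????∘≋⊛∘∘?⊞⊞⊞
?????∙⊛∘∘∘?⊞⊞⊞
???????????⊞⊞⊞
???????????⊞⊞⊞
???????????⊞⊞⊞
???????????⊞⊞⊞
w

???????????⊞⊞⊞
???????????⊞⊞⊞
???????????⊞⊞⊞
???????????⊞⊞⊞
???????????⊞⊞⊞
?????≋⊛∘∘⊛?⊞⊞⊞
?????∙⊛∙∘≋?⊞⊞⊞
?????⊛∙⊚⊛⊛?⊞⊞⊞
?????⊛∘∙⊞≋?⊞⊞⊞
?????∘≋⊛∘∘?⊞⊞⊞
?????∙⊛∘∘∘?⊞⊞⊞
???????????⊞⊞⊞
???????????⊞⊞⊞
???????????⊞⊞⊞

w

???????????⊞⊞⊞
???????????⊞⊞⊞
???????????⊞⊞⊞
???????????⊞⊞⊞
???????????⊞⊞⊞
?????∘∘∘∘⊛?⊞⊞⊞
?????≋⊛∘∘⊛?⊞⊞⊞
?????∙⊛⊚∘≋?⊞⊞⊞
?????⊛∙∘⊛⊛?⊞⊞⊞
?????⊛∘∙⊞≋?⊞⊞⊞
?????∘≋⊛∘∘?⊞⊞⊞
?????∙⊛∘∘∘?⊞⊞⊞
???????????⊞⊞⊞
???????????⊞⊞⊞

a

????????????⊞⊞
????????????⊞⊞
????????????⊞⊞
????????????⊞⊞
????????????⊞⊞
?????∘∘∘∘∘⊛?⊞⊞
?????∘≋⊛∘∘⊛?⊞⊞
?????∘∙⊚∙∘≋?⊞⊞
?????∘⊛∙∘⊛⊛?⊞⊞
?????∘⊛∘∙⊞≋?⊞⊞
??????∘≋⊛∘∘?⊞⊞
??????∙⊛∘∘∘?⊞⊞
????????????⊞⊞
????????????⊞⊞

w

????????????⊞⊞
????????????⊞⊞
????????????⊞⊞
????????????⊞⊞
????????????⊞⊞
?????∙⊞≋⊞∘??⊞⊞
?????∘∘∘∘∘⊛?⊞⊞
?????∘≋⊚∘∘⊛?⊞⊞
?????∘∙⊛∙∘≋?⊞⊞
?????∘⊛∙∘⊛⊛?⊞⊞
?????∘⊛∘∙⊞≋?⊞⊞
??????∘≋⊛∘∘?⊞⊞
??????∙⊛∘∘∘?⊞⊞
????????????⊞⊞

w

????????????⊞⊞
????????????⊞⊞
????????????⊞⊞
????????????⊞⊞
????????????⊞⊞
?????≋≋∘⊛∙??⊞⊞
?????∙⊞≋⊞∘??⊞⊞
?????∘∘⊚∘∘⊛?⊞⊞
?????∘≋⊛∘∘⊛?⊞⊞
?????∘∙⊛∙∘≋?⊞⊞
?????∘⊛∙∘⊛⊛?⊞⊞
?????∘⊛∘∙⊞≋?⊞⊞
??????∘≋⊛∘∘?⊞⊞
??????∙⊛∘∘∘?⊞⊞

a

?????????????⊞
?????????????⊞
?????????????⊞
?????????????⊞
?????????????⊞
?????∘≋≋∘⊛∙??⊞
?????∘∙⊞≋⊞∘??⊞
?????∘∘⊚∘∘∘⊛?⊞
?????⊞∘≋⊛∘∘⊛?⊞
?????∘∘∙⊛∙∘≋?⊞
??????∘⊛∙∘⊛⊛?⊞
??????∘⊛∘∙⊞≋?⊞
???????∘≋⊛∘∘?⊞
???????∙⊛∘∘∘?⊞

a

??????????????
??????????????
??????????????
??????????????
??????????????
?????∘∘≋≋∘⊛∙??
?????∙∘∙⊞≋⊞∘??
?????⊛∘⊚∘∘∘∘⊛?
?????∙⊞∘≋⊛∘∘⊛?
?????∙∘∘∙⊛∙∘≋?
???????∘⊛∙∘⊛⊛?
???????∘⊛∘∙⊞≋?
????????∘≋⊛∘∘?
????????∙⊛∘∘∘?

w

??????????????
??????????????
??????????????
??????????????
??????????????
?????⊛⊛∘⊞∙????
?????∘∘≋≋∘⊛∙??
?????∙∘⊚⊞≋⊞∘??
?????⊛∘∘∘∘∘∘⊛?
?????∙⊞∘≋⊛∘∘⊛?
?????∙∘∘∙⊛∙∘≋?
???????∘⊛∙∘⊛⊛?
???????∘⊛∘∙⊞≋?
????????∘≋⊛∘∘?

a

??????????????
??????????????
??????????????
??????????????
??????????????
?????⊛⊛⊛∘⊞∙???
?????⊞∘∘≋≋∘⊛∙?
?????∘∙⊚∙⊞≋⊞∘?
?????⊞⊛∘∘∘∘∘∘⊛
?????⊛∙⊞∘≋⊛∘∘⊛
??????∙∘∘∙⊛∙∘≋
????????∘⊛∙∘⊛⊛
????????∘⊛∘∙⊞≋
?????????∘≋⊛∘∘

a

??????????????
??????????????
??????????????
??????????????
??????????????
?????≋⊛⊛⊛∘⊞∙??
?????∘⊞∘∘≋≋∘⊛∙
?????∘∘⊚∘∙⊞≋⊞∘
?????⊛⊞⊛∘∘∘∘∘∘
?????∘⊛∙⊞∘≋⊛∘∘
???????∙∘∘∙⊛∙∘
?????????∘⊛∙∘⊛
?????????∘⊛∘∙⊞
??????????∘≋⊛∘

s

??????????????
??????????????
??????????????
??????????????
?????≋⊛⊛⊛∘⊞∙??
?????∘⊞∘∘≋≋∘⊛∙
?????∘∘∙∘∙⊞≋⊞∘
?????⊛⊞⊚∘∘∘∘∘∘
?????∘⊛∙⊞∘≋⊛∘∘
?????∘∘∙∘∘∙⊛∙∘
?????????∘⊛∙∘⊛
?????????∘⊛∘∙⊞
??????????∘≋⊛∘
??????????∙⊛∘∘

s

??????????????
??????????????
??????????????
?????≋⊛⊛⊛∘⊞∙??
?????∘⊞∘∘≋≋∘⊛∙
?????∘∘∙∘∙⊞≋⊞∘
?????⊛⊞⊛∘∘∘∘∘∘
?????∘⊛⊚⊞∘≋⊛∘∘
?????∘∘∙∘∘∙⊛∙∘
?????≋∙∙∘∘⊛∙∘⊛
?????????∘⊛∘∙⊞
??????????∘≋⊛∘
??????????∙⊛∘∘
??????????????

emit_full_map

≋⊛⊛⊛∘⊞∙???
∘⊞∘∘≋≋∘⊛∙?
∘∘∙∘∙⊞≋⊞∘?
⊛⊞⊛∘∘∘∘∘∘⊛
∘⊛⊚⊞∘≋⊛∘∘⊛
∘∘∙∘∘∙⊛∙∘≋
≋∙∙∘∘⊛∙∘⊛⊛
????∘⊛∘∙⊞≋
?????∘≋⊛∘∘
?????∙⊛∘∘∘

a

??????????????
??????????????
??????????????
??????≋⊛⊛⊛∘⊞∙?
??????∘⊞∘∘≋≋∘⊛
?????∘∘∘∙∘∙⊞≋⊞
?????∘⊛⊞⊛∘∘∘∘∘
?????≋∘⊚∙⊞∘≋⊛∘
?????∘∘∘∙∘∘∙⊛∙
?????∘≋∙∙∘∘⊛∙∘
??????????∘⊛∘∙
???????????∘≋⊛
???????????∙⊛∘
??????????????

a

??????????????
??????????????
??????????????
???????≋⊛⊛⊛∘⊞∙
???????∘⊞∘∘≋≋∘
?????⊞∘∘∘∙∘∙⊞≋
?????∙∘⊛⊞⊛∘∘∘∘
?????∙≋⊚⊛∙⊞∘≋⊛
?????∘∘∘∘∙∘∘∙⊛
?????⊞∘≋∙∙∘∘⊛∙
???????????∘⊛∘
????????????∘≋
????????????∙⊛
??????????????

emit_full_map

??≋⊛⊛⊛∘⊞∙???
??∘⊞∘∘≋≋∘⊛∙?
⊞∘∘∘∙∘∙⊞≋⊞∘?
∙∘⊛⊞⊛∘∘∘∘∘∘⊛
∙≋⊚⊛∙⊞∘≋⊛∘∘⊛
∘∘∘∘∙∘∘∙⊛∙∘≋
⊞∘≋∙∙∘∘⊛∙∘⊛⊛
??????∘⊛∘∙⊞≋
???????∘≋⊛∘∘
???????∙⊛∘∘∘


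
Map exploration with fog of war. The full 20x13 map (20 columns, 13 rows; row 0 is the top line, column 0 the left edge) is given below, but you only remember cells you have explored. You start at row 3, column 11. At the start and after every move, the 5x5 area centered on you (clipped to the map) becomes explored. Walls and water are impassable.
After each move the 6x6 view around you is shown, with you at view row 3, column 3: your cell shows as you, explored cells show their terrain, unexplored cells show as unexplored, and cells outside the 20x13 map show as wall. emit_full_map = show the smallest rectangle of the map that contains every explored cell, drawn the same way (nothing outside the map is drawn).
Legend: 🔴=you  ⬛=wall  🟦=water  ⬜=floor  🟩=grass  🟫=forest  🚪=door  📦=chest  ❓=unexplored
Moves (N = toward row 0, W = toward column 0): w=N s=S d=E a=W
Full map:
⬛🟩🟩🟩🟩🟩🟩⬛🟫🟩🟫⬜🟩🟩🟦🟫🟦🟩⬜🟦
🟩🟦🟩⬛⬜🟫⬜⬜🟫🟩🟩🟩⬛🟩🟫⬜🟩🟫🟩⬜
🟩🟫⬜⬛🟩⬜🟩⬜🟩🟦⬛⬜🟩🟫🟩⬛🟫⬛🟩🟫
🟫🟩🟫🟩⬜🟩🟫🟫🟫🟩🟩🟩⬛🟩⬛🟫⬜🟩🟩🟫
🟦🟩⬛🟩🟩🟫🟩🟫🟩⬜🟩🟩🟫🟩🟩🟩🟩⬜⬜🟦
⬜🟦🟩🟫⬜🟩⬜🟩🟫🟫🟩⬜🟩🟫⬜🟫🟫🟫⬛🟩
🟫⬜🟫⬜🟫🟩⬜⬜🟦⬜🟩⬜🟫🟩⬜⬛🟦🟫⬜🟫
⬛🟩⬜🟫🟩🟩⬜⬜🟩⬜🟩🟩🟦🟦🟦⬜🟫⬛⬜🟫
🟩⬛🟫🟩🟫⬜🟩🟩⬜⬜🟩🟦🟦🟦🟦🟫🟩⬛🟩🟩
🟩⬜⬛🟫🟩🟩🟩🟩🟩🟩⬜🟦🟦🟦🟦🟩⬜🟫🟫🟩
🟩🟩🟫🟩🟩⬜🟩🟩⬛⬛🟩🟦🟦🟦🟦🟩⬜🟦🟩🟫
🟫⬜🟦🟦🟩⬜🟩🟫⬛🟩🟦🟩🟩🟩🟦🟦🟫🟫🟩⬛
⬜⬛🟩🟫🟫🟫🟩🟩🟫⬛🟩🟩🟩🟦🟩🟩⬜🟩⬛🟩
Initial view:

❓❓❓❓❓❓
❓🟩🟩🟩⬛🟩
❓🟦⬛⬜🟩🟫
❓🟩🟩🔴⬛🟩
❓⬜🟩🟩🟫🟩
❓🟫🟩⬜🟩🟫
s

❓🟩🟩🟩⬛🟩
❓🟦⬛⬜🟩🟫
❓🟩🟩🟩⬛🟩
❓⬜🟩🔴🟫🟩
❓🟫🟩⬜🟩🟫
❓⬜🟩⬜🟫🟩

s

❓🟦⬛⬜🟩🟫
❓🟩🟩🟩⬛🟩
❓⬜🟩🟩🟫🟩
❓🟫🟩🔴🟩🟫
❓⬜🟩⬜🟫🟩
❓⬜🟩🟩🟦🟦

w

❓🟩🟩🟩⬛🟩
❓🟦⬛⬜🟩🟫
❓🟩🟩🟩⬛🟩
❓⬜🟩🔴🟫🟩
❓🟫🟩⬜🟩🟫
❓⬜🟩⬜🟫🟩

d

🟩🟩🟩⬛🟩❓
🟦⬛⬜🟩🟫🟩
🟩🟩🟩⬛🟩⬛
⬜🟩🟩🔴🟩🟩
🟫🟩⬜🟩🟫⬜
⬜🟩⬜🟫🟩⬜

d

🟩🟩⬛🟩❓❓
⬛⬜🟩🟫🟩⬛
🟩🟩⬛🟩⬛🟫
🟩🟩🟫🔴🟩🟩
🟩⬜🟩🟫⬜🟫
🟩⬜🟫🟩⬜⬛

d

🟩⬛🟩❓❓❓
⬜🟩🟫🟩⬛🟫
🟩⬛🟩⬛🟫⬜
🟩🟫🟩🔴🟩🟩
⬜🟩🟫⬜🟫🟫
⬜🟫🟩⬜⬛🟦

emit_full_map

🟩🟩🟩⬛🟩❓❓❓
🟦⬛⬜🟩🟫🟩⬛🟫
🟩🟩🟩⬛🟩⬛🟫⬜
⬜🟩🟩🟫🟩🔴🟩🟩
🟫🟩⬜🟩🟫⬜🟫🟫
⬜🟩⬜🟫🟩⬜⬛🟦
⬜🟩🟩🟦🟦❓❓❓

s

⬜🟩🟫🟩⬛🟫
🟩⬛🟩⬛🟫⬜
🟩🟫🟩🟩🟩🟩
⬜🟩🟫🔴🟫🟫
⬜🟫🟩⬜⬛🟦
🟩🟦🟦🟦⬜🟫

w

🟩⬛🟩❓❓❓
⬜🟩🟫🟩⬛🟫
🟩⬛🟩⬛🟫⬜
🟩🟫🟩🔴🟩🟩
⬜🟩🟫⬜🟫🟫
⬜🟫🟩⬜⬛🟦

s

⬜🟩🟫🟩⬛🟫
🟩⬛🟩⬛🟫⬜
🟩🟫🟩🟩🟩🟩
⬜🟩🟫🔴🟫🟫
⬜🟫🟩⬜⬛🟦
🟩🟦🟦🟦⬜🟫

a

⬛⬜🟩🟫🟩⬛
🟩🟩⬛🟩⬛🟫
🟩🟩🟫🟩🟩🟩
🟩⬜🟩🔴⬜🟫
🟩⬜🟫🟩⬜⬛
🟩🟩🟦🟦🟦⬜

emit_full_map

🟩🟩🟩⬛🟩❓❓❓
🟦⬛⬜🟩🟫🟩⬛🟫
🟩🟩🟩⬛🟩⬛🟫⬜
⬜🟩🟩🟫🟩🟩🟩🟩
🟫🟩⬜🟩🔴⬜🟫🟫
⬜🟩⬜🟫🟩⬜⬛🟦
⬜🟩🟩🟦🟦🟦⬜🟫

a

🟦⬛⬜🟩🟫🟩
🟩🟩🟩⬛🟩⬛
⬜🟩🟩🟫🟩🟩
🟫🟩⬜🔴🟫⬜
⬜🟩⬜🟫🟩⬜
⬜🟩🟩🟦🟦🟦

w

🟩🟩🟩⬛🟩❓
🟦⬛⬜🟩🟫🟩
🟩🟩🟩⬛🟩⬛
⬜🟩🟩🔴🟩🟩
🟫🟩⬜🟩🟫⬜
⬜🟩⬜🟫🟩⬜


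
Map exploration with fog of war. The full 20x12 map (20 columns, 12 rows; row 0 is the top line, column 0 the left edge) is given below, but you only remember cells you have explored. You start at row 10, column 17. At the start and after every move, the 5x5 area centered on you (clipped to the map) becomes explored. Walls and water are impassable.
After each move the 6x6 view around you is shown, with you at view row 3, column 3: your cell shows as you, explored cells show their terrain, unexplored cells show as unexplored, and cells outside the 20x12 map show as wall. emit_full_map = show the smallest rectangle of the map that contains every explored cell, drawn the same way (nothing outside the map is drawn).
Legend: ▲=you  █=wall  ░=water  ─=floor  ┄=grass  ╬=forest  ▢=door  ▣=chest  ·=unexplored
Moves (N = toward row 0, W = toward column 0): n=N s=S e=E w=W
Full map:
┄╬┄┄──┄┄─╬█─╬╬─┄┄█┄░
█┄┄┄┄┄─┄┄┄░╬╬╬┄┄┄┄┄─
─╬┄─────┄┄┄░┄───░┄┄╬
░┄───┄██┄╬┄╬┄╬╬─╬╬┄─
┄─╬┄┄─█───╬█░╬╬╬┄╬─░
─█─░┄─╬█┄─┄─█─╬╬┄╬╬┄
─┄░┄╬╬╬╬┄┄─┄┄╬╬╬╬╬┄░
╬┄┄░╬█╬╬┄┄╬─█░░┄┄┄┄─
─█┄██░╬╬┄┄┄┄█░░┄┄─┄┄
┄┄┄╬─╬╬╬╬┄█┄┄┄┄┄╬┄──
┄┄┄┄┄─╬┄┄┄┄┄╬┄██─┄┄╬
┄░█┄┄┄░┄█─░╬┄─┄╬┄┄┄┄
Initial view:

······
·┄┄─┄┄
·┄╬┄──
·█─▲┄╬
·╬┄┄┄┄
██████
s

·┄┄─┄┄
·┄╬┄──
·█─┄┄╬
·╬┄▲┄┄
██████
██████

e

┄┄─┄┄█
┄╬┄──█
█─┄┄╬█
╬┄┄▲┄█
██████
██████

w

·┄┄─┄┄
·┄╬┄──
·█─┄┄╬
·╬┄▲┄┄
██████
██████

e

┄┄─┄┄█
┄╬┄──█
█─┄┄╬█
╬┄┄▲┄█
██████
██████

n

·····█
┄┄─┄┄█
┄╬┄──█
█─┄▲╬█
╬┄┄┄┄█
██████
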